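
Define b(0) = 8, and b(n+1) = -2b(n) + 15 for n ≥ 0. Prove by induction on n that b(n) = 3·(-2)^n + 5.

Base case: b(0) = 8, and 3·(-2)^0 + 5 = 3 + 5 = 8.
Assume b(m) = 3·(-2)^m + 5 for some m ≥ 0.
Then b(m+1) = -2b(m) + 15 = -2·(3·(-2)^m + 5) + 15 = -6·(-2)^m − 10 + 15 = 3·(-2)^{m+1} + 5.
By induction, b(n) = 3·(-2)^n + 5 for all n ≥ 0.

b(n) = 3·(-2)^n + 5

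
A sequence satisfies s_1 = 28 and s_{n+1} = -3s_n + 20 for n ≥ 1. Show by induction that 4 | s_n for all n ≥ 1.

Base case: s_1 = 28 = 4·7, so 4 | s_1.
Assume 4 | s_j, so s_j = 4t for some integer t.
Then s_{j+1} = -3s_j + 20 = -3·(4t) + 20 = 4(-3t + 5), so 4 | s_{j+1}.
So the property holds for j+1, and by induction 4 | s_n for all n ≥ 1.

4 | s_n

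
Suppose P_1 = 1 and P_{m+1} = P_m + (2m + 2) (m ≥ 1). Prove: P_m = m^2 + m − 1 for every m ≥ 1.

Base case: P_1 = 1, and 1^2 + 1 − 1 = 1.
Assume P_k = k^2 + k − 1.
Then P_{k+1} = P_k + (2k + 2) = (k^2 + k − 1) + (2k + 2) = k^2 + 3k + 1,
and (k+1)^2 + (k+1) − 1 = k^2 + 3k + 1.
Hence P_m = m^2 + m − 1 for every m ≥ 1, by induction.

P_m = m^2 + m − 1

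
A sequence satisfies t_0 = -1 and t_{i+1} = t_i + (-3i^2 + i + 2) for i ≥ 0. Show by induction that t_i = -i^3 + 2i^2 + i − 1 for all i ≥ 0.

Base case: t_0 = -1, and -0^3 + 2·0^2 + 0 − 1 = -1.
Assume t_k = -k^3 + 2k^2 + k − 1.
Then t_{k+1} = t_k + (-3k^2 + k + 2) = (-k^3 + 2k^2 + k − 1) + (-3k^2 + k + 2) = -k^3 − k^2 + 2k + 1,
and -(k+1)^3 + 2·(k+1)^2 + (k+1) − 1 = -k^3 − k^2 + 2k + 1.
Hence t_i = -i^3 + 2i^2 + i − 1 for every i ≥ 0, by induction.

t_i = -i^3 + 2i^2 + i − 1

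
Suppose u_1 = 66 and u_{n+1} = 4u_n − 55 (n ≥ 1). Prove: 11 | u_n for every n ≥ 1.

Base case: u_1 = 66 = 11·6, so 11 | u_1.
Assume 11 | u_m, so u_m = 11t for some integer t.
Then u_{m+1} = 4u_m − 55 = 4·(11t) − 55 = 11(4t − 5), so 11 | u_{m+1}.
Hence 11 | u_n for every n ≥ 1, by induction.

11 | u_n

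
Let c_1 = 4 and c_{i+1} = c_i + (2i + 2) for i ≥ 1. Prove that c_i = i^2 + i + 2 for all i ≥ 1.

Base case: c_1 = 4, and 1^2 + 1 + 2 = 4.
Assume c_m = m^2 + m + 2.
Then c_{m+1} = c_m + (2m + 2) = (m^2 + m + 2) + (2m + 2) = m^2 + 3m + 4,
and (m+1)^2 + (m+1) + 2 = m^2 + 3m + 4.
By induction, c_i = i^2 + i + 2 for all i ≥ 1.

c_i = i^2 + i + 2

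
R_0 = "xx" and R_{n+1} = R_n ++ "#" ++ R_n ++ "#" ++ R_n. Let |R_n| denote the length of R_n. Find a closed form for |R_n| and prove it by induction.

Claim: |R_n| = 3^{n+1} − 1.

Base case: |R_0| = 2, and 3^{0+1} − 1 = 2.
Assume |R_k| = 3^{k+1} − 1.
Then |R_{k+1}| = 3|R_k| + 2 = 3(3^{k+1} − 1) + 2 = 3^{k+2} − 3 + 2 = 3^{k+2} − 1.
So the formula holds for k+1, and by induction |R_n| = 3^{n+1} − 1 for all n ≥ 0.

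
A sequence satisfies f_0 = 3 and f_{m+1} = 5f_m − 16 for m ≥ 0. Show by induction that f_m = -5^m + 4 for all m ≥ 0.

Base case: f_0 = 3, and -5^0 + 4 = -1 + 4 = 3.
Assume f_k = -5^k + 4 for some k ≥ 0.
Then f_{k+1} = 5f_k − 16 = 5·(-5^k + 4) − 16 = -5^{k+1} + 20 − 16 = -5^{k+1} + 4.
Hence f_m = -5^m + 4 for every m ≥ 0, by induction.

f_m = -5^m + 4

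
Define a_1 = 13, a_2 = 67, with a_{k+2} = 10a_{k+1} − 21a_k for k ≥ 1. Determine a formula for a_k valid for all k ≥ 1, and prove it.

Claim: a_k = 7^k + 2·3^k.

Base cases: a_1 = 13 and 7^1 + 2·3^1 = 13; a_2 = 67 and 7^2 + 2·3^2 = 67.
Assume a_j = 7^j + 2·3^j for all 1 ≤ j ≤ m, where m ≥ 2.
Then a_{m+1} = 10a_m − 21a_{m−1} = 10·(7^m + 2·3^m) − 21·(7^{m−1} + 2·3^{m−1}) = (10·7 − 21)7^{m−1} + 2·(10·3 − 21)3^{m−1} = 49·7^{m−1} + 18·3^{m−1} = 7^{m+1} + 2·3^{m+1}.
Hence a_k = 7^k + 2·3^k for every k ≥ 1, by strong induction.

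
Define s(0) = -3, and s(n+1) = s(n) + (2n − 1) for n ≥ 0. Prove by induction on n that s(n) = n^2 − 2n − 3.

Base case: s(0) = -3, and 0^2 − 2·0 − 3 = -3.
Assume s(k) = k^2 − 2k − 3.
Then s(k+1) = s(k) + (2k − 1) = (k^2 − 2k − 3) + (2k − 1) = k^2 − 4,
and (k+1)^2 − 2·(k+1) − 3 = k^2 − 4.
Hence s(n) = n^2 − 2n − 3 for every n ≥ 0, by induction.

s(n) = n^2 − 2n − 3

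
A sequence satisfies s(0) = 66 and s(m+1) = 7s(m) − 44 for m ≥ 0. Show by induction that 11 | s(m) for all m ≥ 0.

Base case: s(0) = 66 = 11·6, so 11 | s(0).
Assume 11 | s(k), so s(k) = 11t for some integer t.
Then s(k+1) = 7s(k) − 44 = 7·(11t) − 44 = 11(7t − 4), so 11 | s(k+1).
This completes the inductive step, so 11 | s(m) for all m ≥ 0.

11 | s(m)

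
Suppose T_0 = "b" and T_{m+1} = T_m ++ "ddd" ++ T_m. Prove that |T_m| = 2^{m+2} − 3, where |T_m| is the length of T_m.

Base case: |T_0| = 1, and 2^{0+2} − 3 = 1.
Assume |T_r| = 2^{r+2} − 3.
Then |T_{r+1}| = |T_r| + 3 + |T_r| = 2|T_r| + 3 = 2(2^{r+2} − 3) + 3 = 2^{r+3} − 6 + 3 = 2^{r+3} − 3.
This completes the inductive step, so |T_m| = 2^{m+2} − 3 for all m ≥ 0.

|T_m| = 2^{m+2} − 3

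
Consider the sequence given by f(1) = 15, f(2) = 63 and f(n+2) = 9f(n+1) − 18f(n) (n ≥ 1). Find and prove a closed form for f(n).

Claim: f(n) = 3·3^n + 6^n.

Base cases: f(1) = 15 and 3·3^1 + 6^1 = 15; f(2) = 63 and 3·3^2 + 6^2 = 63.
Assume f(j) = 3·3^j + 6^j for all 1 ≤ j ≤ r, where r ≥ 2.
Then f(r+1) = 9f(r) − 18f(r−1) = 9·(3·3^r + 6^r) − 18·(3·3^{r−1} + 6^{r−1}) = 3·(9·3 − 18)3^{r−1} + (9·6 − 18)6^{r−1} = 27·3^{r−1} + 36·6^{r−1} = 3·3^{r+1} + 6^{r+1}.
So the formula holds for r+1, and by strong induction f(n) = 3·3^n + 6^n for all n ≥ 1.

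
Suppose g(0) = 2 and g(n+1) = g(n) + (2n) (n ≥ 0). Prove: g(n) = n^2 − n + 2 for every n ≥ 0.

Base case: g(0) = 2, and 0^2 − 0 + 2 = 2.
Assume g(k) = k^2 − k + 2.
Then g(k+1) = g(k) + (2k) = (k^2 − k + 2) + (2k) = k^2 + k + 2,
and (k+1)^2 − (k+1) + 2 = k^2 + k + 2.
Hence g(n) = n^2 − n + 2 for every n ≥ 0, by induction.

g(n) = n^2 − n + 2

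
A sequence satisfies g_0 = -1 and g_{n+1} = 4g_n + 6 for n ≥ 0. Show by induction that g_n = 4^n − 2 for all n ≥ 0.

Base case: g_0 = -1, and 4^0 − 2 = 1 − 2 = -1.
Assume g_r = 4^r − 2 for some r ≥ 0.
Then g_{r+1} = 4g_r + 6 = 4·(4^r − 2) + 6 = 4^{r+1} − 8 + 6 = 4^{r+1} − 2.
This completes the inductive step, so g_n = 4^n − 2 for all n ≥ 0.

g_n = 4^n − 2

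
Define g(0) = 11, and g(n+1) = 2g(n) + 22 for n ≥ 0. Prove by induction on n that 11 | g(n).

Base case: g(0) = 11 = 11·1, so 11 | g(0).
Assume 11 | g(j), so g(j) = 11t for some integer t.
Then g(j+1) = 2g(j) + 22 = 2·(11t) + 22 = 11(2t + 2), so 11 | g(j+1).
This completes the inductive step, so 11 | g(n) for all n ≥ 0.

11 | g(n)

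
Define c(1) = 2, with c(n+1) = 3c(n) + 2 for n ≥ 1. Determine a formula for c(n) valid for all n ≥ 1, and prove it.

Claim: c(n) = 3^n − 1.

Base case: c(1) = 2, and 3^1 − 1 = 3 − 1 = 2.
Assume c(j) = 3^j − 1 for some j ≥ 1.
Then c(j+1) = 3c(j) + 2 = 3·(3^j − 1) + 2 = 3^{j+1} − 3 + 2 = 3^{j+1} − 1.
By induction, c(n) = 3^n − 1 for all n ≥ 1.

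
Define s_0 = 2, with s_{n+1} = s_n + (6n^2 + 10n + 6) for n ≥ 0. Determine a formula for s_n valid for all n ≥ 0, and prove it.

Claim: s_n = 2n^3 + 2n^2 + 2n + 2.

Base case: s_0 = 2, and 2·0^3 + 2·0^2 + 2·0 + 2 = 2.
Assume s_m = 2m^3 + 2m^2 + 2m + 2.
Then s_{m+1} = s_m + (6m^2 + 10m + 6) = (2m^3 + 2m^2 + 2m + 2) + (6m^2 + 10m + 6) = 2m^3 + 8m^2 + 12m + 8,
and 2·(m+1)^3 + 2·(m+1)^2 + 2·(m+1) + 2 = 2m^3 + 8m^2 + 12m + 8.
This completes the inductive step, so s_n = 2n^3 + 2n^2 + 2n + 2 for all n ≥ 0.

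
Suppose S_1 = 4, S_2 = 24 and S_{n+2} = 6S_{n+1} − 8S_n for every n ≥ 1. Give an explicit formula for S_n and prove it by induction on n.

Claim: S_n = 2·4^n − 2·2^n.

Base cases: S_1 = 4 and 2·4^1 − 2·2^1 = 4; S_2 = 24 and 2·4^2 − 2·2^2 = 24.
Assume S_j = 2·4^j − 2·2^j for all 1 ≤ j ≤ m, where m ≥ 2.
Then S_{m+1} = 6S_m − 8S_{m−1} = 6·(2·4^m − 2·2^m) − 8·(2·4^{m−1} − 2·2^{m−1}) = 2·(6·4 − 8)4^{m−1} − 2·(6·2 − 8)2^{m−1} = 32·4^{m−1} − 8·2^{m−1} = 2·4^{m+1} − 2·2^{m+1}.
This completes the inductive step, so S_n = 2·4^n − 2·2^n for all n ≥ 1.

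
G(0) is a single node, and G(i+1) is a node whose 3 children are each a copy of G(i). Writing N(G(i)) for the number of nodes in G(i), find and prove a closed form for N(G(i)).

Claim: N(G(i)) = (3^{i+1} − 1)/2.

Base case: N(G(0)) = 1, and (3^{0+1} − 1)/2 = 1.
Assume N(G(m)) = (3^{m+1} − 1)/2.
Then N(G(m+1)) = 1 + 3N(G(m)) = 1 + 3·(3^{m+1} − 1)/2 = 1 + (3^{m+2} − 3)/2 = (2 + 3^{m+2} − 3)/2 = (3^{m+2} − 1)/2.
Hence N(G(i)) = (3^{i+1} − 1)/2 for every i ≥ 0, by induction.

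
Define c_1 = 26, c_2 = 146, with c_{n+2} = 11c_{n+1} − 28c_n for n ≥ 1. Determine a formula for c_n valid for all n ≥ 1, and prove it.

Claim: c_n = 3·4^n + 2·7^n.

Base cases: c_1 = 26 and 3·4^1 + 2·7^1 = 26; c_2 = 146 and 3·4^2 + 2·7^2 = 146.
Assume c_j = 3·4^j + 2·7^j for all 1 ≤ j ≤ r, where r ≥ 2.
Then c_{r+1} = 11c_r − 28c_{r−1} = 11·(3·4^r + 2·7^r) − 28·(3·4^{r−1} + 2·7^{r−1}) = 3·(11·4 − 28)4^{r−1} + 2·(11·7 − 28)7^{r−1} = 48·4^{r−1} + 98·7^{r−1} = 3·4^{r+1} + 2·7^{r+1}.
By strong induction, c_n = 3·4^n + 2·7^n for all n ≥ 1.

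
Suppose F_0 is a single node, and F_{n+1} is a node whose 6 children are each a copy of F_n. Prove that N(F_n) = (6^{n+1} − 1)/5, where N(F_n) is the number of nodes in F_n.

Base case: N(F_0) = 1, and (6^{0+1} − 1)/5 = 1.
Assume N(F_m) = (6^{m+1} − 1)/5.
Then N(F_{m+1}) = 1 + 6N(F_m) = 1 + 6·(6^{m+1} − 1)/5 = 1 + (6^{m+2} − 6)/5 = (5 + 6^{m+2} − 6)/5 = (6^{m+2} − 1)/5.
Hence N(F_n) = (6^{n+1} − 1)/5 for every n ≥ 0, by induction.

N(F_n) = (6^{n+1} − 1)/5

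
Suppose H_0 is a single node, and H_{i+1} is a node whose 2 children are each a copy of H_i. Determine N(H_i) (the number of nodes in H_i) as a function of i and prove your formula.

Claim: N(H_i) = 2^{i+1} − 1.

Base case: N(H_0) = 1, and 2^{0+1} − 1 = 1.
Assume N(H_k) = 2^{k+1} − 1.
Then N(H_{k+1}) = 1 + 2N(H_k) = 1 + 2(2^{k+1} − 1) = 2^{k+2} − 2 + 1 = 2^{k+2} − 1.
This completes the inductive step, so N(H_i) = 2^{i+1} − 1 for all i ≥ 0.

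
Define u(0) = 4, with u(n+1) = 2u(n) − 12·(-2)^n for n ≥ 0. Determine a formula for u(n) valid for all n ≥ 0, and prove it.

Claim: u(n) = 2^n + 3·(-2)^n.

Base case: u(0) = 4, and 2^0 + 3·(-2)^0 = 1 + 3 = 4.
Assume u(j) = 2^j + 3·(-2)^j for some j ≥ 0.
Then u(j+1) = 2u(j) − 12·(-2)^j = 2·(2^j + 3·(-2)^j) − 12·(-2)^j = 2^{j+1} + 6·(-2)^j − 12·(-2)^j = 2^{j+1} − 6·(-2)^j = 2^{j+1} + 3·(-2)^{j+1}.
This completes the inductive step, so u(n) = 2^n + 3·(-2)^n for all n ≥ 0.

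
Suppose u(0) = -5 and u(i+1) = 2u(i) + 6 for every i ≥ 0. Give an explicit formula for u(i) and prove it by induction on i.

Claim: u(i) = 2^i − 6.

Base case: u(0) = -5, and 2^0 − 6 = 1 − 6 = -5.
Assume u(k) = 2^k − 6 for some k ≥ 0.
Then u(k+1) = 2u(k) + 6 = 2·(2^k − 6) + 6 = 2^{k+1} − 12 + 6 = 2^{k+1} − 6.
So the formula holds for k+1, and by induction u(i) = 2^i − 6 for all i ≥ 0.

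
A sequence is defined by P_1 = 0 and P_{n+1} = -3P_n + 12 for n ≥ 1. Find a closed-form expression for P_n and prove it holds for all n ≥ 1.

Claim: P_n = (-3)^n + 3.

Base case: P_1 = 0, and (-3)^1 + 3 = -3 + 3 = 0.
Assume P_m = (-3)^m + 3 for some m ≥ 1.
Then P_{m+1} = -3P_m + 12 = -3·((-3)^m + 3) + 12 = -3·(-3)^m − 9 + 12 = (-3)^{m+1} + 3.
Hence P_n = (-3)^n + 3 for every n ≥ 1, by induction.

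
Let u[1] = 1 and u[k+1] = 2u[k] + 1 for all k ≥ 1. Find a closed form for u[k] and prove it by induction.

Claim: u[k] = 2^k − 1.

Base case: u[1] = 1, and 2^1 − 1 = 2 − 1 = 1.
Assume u[j] = 2^j − 1 for some j ≥ 1.
Then u[j+1] = 2u[j] + 1 = 2·(2^j − 1) + 1 = 2^{j+1} − 2 + 1 = 2^{j+1} − 1.
Hence u[k] = 2^k − 1 for every k ≥ 1, by induction.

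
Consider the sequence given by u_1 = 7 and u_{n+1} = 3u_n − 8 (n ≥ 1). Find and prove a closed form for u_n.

Claim: u_n = 3^n + 4.

Base case: u_1 = 7, and 3^1 + 4 = 3 + 4 = 7.
Assume u_r = 3^r + 4 for some r ≥ 1.
Then u_{r+1} = 3u_r − 8 = 3·(3^r + 4) − 8 = 3^{r+1} + 12 − 8 = 3^{r+1} + 4.
So the formula holds for r+1, and by induction u_n = 3^n + 4 for all n ≥ 1.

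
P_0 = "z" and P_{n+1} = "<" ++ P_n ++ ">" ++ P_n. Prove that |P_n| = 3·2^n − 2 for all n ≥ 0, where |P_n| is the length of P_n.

Base case: |P_0| = 1, and 3·2^0 − 2 = 1.
Assume |P_k| = 3·2^k − 2.
Then |P_{k+1}| = 1 + |P_k| + 1 + |P_k| = 2|P_k| + 2 = 2(3·2^k − 2) + 2 = 3·2^{k+1} − 4 + 2 = 3·2^{k+1} − 2.
So the formula holds for k+1, and by induction |P_n| = 3·2^n − 2 for all n ≥ 0.

|P_n| = 3·2^n − 2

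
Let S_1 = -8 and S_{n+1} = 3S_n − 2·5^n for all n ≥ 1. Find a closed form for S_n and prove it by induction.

Claim: S_n = -3^n − 5^n.

Base case: S_1 = -8, and -3^1 − 5^1 = -3 − 5 = -8.
Assume S_m = -3^m − 5^m for some m ≥ 1.
Then S_{m+1} = 3S_m − 2·5^m = 3·(-3^m − 5^m) − 2·5^m = -3^{m+1} − 3·5^m − 2·5^m = -3^{m+1} − 5·5^m = -3^{m+1} − 5^{m+1}.
This completes the inductive step, so S_n = -3^n − 5^n for all n ≥ 1.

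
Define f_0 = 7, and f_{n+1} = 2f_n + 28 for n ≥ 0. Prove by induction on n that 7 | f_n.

Base case: f_0 = 7 = 7·1, so 7 | f_0.
Assume 7 | f_k, so f_k = 7t for some integer t.
Then f_{k+1} = 2f_k + 28 = 2·(7t) + 28 = 7(2t + 4), so 7 | f_{k+1}.
So the property holds for k+1, and by induction 7 | f_n for all n ≥ 0.

7 | f_n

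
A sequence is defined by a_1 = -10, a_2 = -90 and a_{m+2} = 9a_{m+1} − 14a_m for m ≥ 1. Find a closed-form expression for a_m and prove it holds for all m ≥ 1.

Claim: a_m = 2·2^m − 2·7^m.

Base cases: a_1 = -10 and 2·2^1 − 2·7^1 = -10; a_2 = -90 and 2·2^2 − 2·7^2 = -90.
Assume a_j = 2·2^j − 2·7^j for all 1 ≤ j ≤ k, where k ≥ 2.
Then a_{k+1} = 9a_k − 14a_{k−1} = 9·(2·2^k − 2·7^k) − 14·(2·2^{k−1} − 2·7^{k−1}) = 2·(9·2 − 14)2^{k−1} − 2·(9·7 − 14)7^{k−1} = 8·2^{k−1} − 98·7^{k−1} = 2·2^{k+1} − 2·7^{k+1}.
This completes the inductive step, so a_m = 2·2^m − 2·7^m for all m ≥ 1.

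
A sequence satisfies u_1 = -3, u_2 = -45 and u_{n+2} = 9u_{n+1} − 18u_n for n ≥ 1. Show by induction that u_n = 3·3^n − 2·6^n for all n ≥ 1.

Base cases: u_1 = -3 and 3·3^1 − 2·6^1 = -3; u_2 = -45 and 3·3^2 − 2·6^2 = -45.
Assume u_j = 3·3^j − 2·6^j for all 1 ≤ j ≤ m, where m ≥ 2.
Then u_{m+1} = 9u_m − 18u_{m−1} = 9·(3·3^m − 2·6^m) − 18·(3·3^{m−1} − 2·6^{m−1}) = 3·(9·3 − 18)3^{m−1} − 2·(9·6 − 18)6^{m−1} = 27·3^{m−1} − 72·6^{m−1} = 3·3^{m+1} − 2·6^{m+1}.
By strong induction, u_n = 3·3^n − 2·6^n for all n ≥ 1.

u_n = 3·3^n − 2·6^n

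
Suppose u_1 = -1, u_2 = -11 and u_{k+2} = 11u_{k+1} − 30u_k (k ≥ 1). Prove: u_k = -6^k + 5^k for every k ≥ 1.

Base cases: u_1 = -1 and -6^1 + 5^1 = -1; u_2 = -11 and -6^2 + 5^2 = -11.
Assume u_i = -6^i + 5^i for all 1 ≤ i ≤ j, where j ≥ 2.
Then u_{j+1} = 11u_j − 30u_{j−1} = 11·(-6^j + 5^j) − 30·(-6^{j−1} + 5^{j−1}) = -(11·6 − 30)6^{j−1} + (11·5 − 30)5^{j−1} = -36·6^{j−1} + 25·5^{j−1} = -6^{j+1} + 5^{j+1}.
Hence u_k = -6^k + 5^k for every k ≥ 1, by strong induction.

u_k = -6^k + 5^k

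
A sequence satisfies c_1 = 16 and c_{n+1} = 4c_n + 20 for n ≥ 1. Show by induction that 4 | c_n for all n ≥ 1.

Base case: c_1 = 16 = 4·4, so 4 | c_1.
Assume 4 | c_m, so c_m = 4t for some integer t.
Then c_{m+1} = 4c_m + 20 = 4·(4t) + 20 = 4(4t + 5), so 4 | c_{m+1}.
This completes the inductive step, so 4 | c_n for all n ≥ 1.

4 | c_n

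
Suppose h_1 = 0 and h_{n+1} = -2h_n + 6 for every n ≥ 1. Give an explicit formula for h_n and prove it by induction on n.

Claim: h_n = (-2)^n + 2.

Base case: h_1 = 0, and (-2)^1 + 2 = -2 + 2 = 0.
Assume h_r = (-2)^r + 2 for some r ≥ 1.
Then h_{r+1} = -2h_r + 6 = -2·((-2)^r + 2) + 6 = -2·(-2)^r − 4 + 6 = (-2)^{r+1} + 2.
By induction, h_n = (-2)^n + 2 for all n ≥ 1.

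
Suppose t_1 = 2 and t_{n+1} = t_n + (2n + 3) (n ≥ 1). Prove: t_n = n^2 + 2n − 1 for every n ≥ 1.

Base case: t_1 = 2, and 1^2 + 2·1 − 1 = 2.
Assume t_r = r^2 + 2r − 1.
Then t_{r+1} = t_r + (2r + 3) = (r^2 + 2r − 1) + (2r + 3) = r^2 + 4r + 2,
and (r+1)^2 + 2·(r+1) − 1 = r^2 + 4r + 2.
Hence t_n = n^2 + 2n − 1 for every n ≥ 1, by induction.

t_n = n^2 + 2n − 1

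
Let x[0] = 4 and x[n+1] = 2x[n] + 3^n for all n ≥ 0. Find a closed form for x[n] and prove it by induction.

Claim: x[n] = 3·2^n + 3^n.

Base case: x[0] = 4, and 3·2^0 + 3^0 = 3 + 1 = 4.
Assume x[j] = 3·2^j + 3^j for some j ≥ 0.
Then x[j+1] = 2x[j] + 3^j = 2·(3·2^j + 3^j) + 3^j = 3·2^{j+1} + 2·3^j + 3^j = 3·2^{j+1} + 3·3^j = 3·2^{j+1} + 3^{j+1}.
By induction, x[n] = 3·2^n + 3^n for all n ≥ 0.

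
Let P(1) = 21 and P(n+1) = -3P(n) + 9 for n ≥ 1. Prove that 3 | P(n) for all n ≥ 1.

Base case: P(1) = 21 = 3·7, so 3 | P(1).
Assume 3 | P(m), so P(m) = 3t for some integer t.
Then P(m+1) = -3P(m) + 9 = -3·(3t) + 9 = 3(-3t + 3), so 3 | P(m+1).
Hence 3 | P(n) for every n ≥ 1, by induction.

3 | P(n)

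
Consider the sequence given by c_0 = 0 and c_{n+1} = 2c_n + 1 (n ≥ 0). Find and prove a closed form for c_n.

Claim: c_n = 2^n − 1.

Base case: c_0 = 0, and 2^0 − 1 = 1 − 1 = 0.
Assume c_j = 2^j − 1 for some j ≥ 0.
Then c_{j+1} = 2c_j + 1 = 2·(2^j − 1) + 1 = 2^{j+1} − 2 + 1 = 2^{j+1} − 1.
By induction, c_n = 2^n − 1 for all n ≥ 0.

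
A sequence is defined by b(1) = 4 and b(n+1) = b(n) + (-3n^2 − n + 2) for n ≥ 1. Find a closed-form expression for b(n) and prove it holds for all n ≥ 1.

Claim: b(n) = -n^3 + n^2 + 2n + 2.

Base case: b(1) = 4, and -1^3 + 1^2 + 2·1 + 2 = 4.
Assume b(j) = -j^3 + j^2 + 2j + 2.
Then b(j+1) = b(j) + (-3j^2 − j + 2) = (-j^3 + j^2 + 2j + 2) + (-3j^2 − j + 2) = -j^3 − 2j^2 + j + 4,
and -(j+1)^3 + (j+1)^2 + 2·(j+1) + 2 = -j^3 − 2j^2 + j + 4.
Hence b(n) = -n^3 + n^2 + 2n + 2 for every n ≥ 1, by induction.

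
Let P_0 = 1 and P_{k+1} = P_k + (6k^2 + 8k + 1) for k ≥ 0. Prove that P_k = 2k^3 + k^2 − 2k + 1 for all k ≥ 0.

Base case: P_0 = 1, and 2·0^3 + 0^2 − 2·0 + 1 = 1.
Assume P_j = 2j^3 + j^2 − 2j + 1.
Then P_{j+1} = P_j + (6j^2 + 8j + 1) = (2j^3 + j^2 − 2j + 1) + (6j^2 + 8j + 1) = 2j^3 + 7j^2 + 6j + 2,
and 2·(j+1)^3 + (j+1)^2 − 2·(j+1) + 1 = 2j^3 + 7j^2 + 6j + 2.
This completes the inductive step, so P_k = 2k^3 + k^2 − 2k + 1 for all k ≥ 0.

P_k = 2k^3 + k^2 − 2k + 1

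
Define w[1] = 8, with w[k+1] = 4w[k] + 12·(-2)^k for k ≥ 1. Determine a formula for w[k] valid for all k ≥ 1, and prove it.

Claim: w[k] = 4^k − 2·(-2)^k.

Base case: w[1] = 8, and 4^1 − 2·(-2)^1 = 4 + 4 = 8.
Assume w[r] = 4^r − 2·(-2)^r for some r ≥ 1.
Then w[r+1] = 4w[r] + 12·(-2)^r = 4·(4^r − 2·(-2)^r) + 12·(-2)^r = 4^{r+1} − 8·(-2)^r + 12·(-2)^r = 4^{r+1} + 4·(-2)^r = 4^{r+1} − 2·(-2)^{r+1}.
This completes the inductive step, so w[k] = 4^k − 2·(-2)^k for all k ≥ 1.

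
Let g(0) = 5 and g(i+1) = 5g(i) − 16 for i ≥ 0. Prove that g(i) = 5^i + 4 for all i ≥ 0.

Base case: g(0) = 5, and 5^0 + 4 = 1 + 4 = 5.
Assume g(k) = 5^k + 4 for some k ≥ 0.
Then g(k+1) = 5g(k) − 16 = 5·(5^k + 4) − 16 = 5^{k+1} + 20 − 16 = 5^{k+1} + 4.
Hence g(i) = 5^i + 4 for every i ≥ 0, by induction.

g(i) = 5^i + 4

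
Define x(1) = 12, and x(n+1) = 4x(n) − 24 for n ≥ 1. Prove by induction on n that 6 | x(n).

Base case: x(1) = 12 = 6·2, so 6 | x(1).
Assume 6 | x(k), so x(k) = 6t for some integer t.
Then x(k+1) = 4x(k) − 24 = 4·(6t) − 24 = 6(4t − 4), so 6 | x(k+1).
Hence 6 | x(n) for every n ≥ 1, by induction.

6 | x(n)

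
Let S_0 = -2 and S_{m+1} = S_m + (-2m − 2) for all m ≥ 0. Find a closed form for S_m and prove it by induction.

Claim: S_m = -m^2 − m − 2.

Base case: S_0 = -2, and -0^2 − 0 − 2 = -2.
Assume S_k = -k^2 − k − 2.
Then S_{k+1} = S_k + (-2k − 2) = (-k^2 − k − 2) + (-2k − 2) = -k^2 − 3k − 4,
and -(k+1)^2 − (k+1) − 2 = -k^2 − 3k − 4.
Hence S_m = -m^2 − m − 2 for every m ≥ 0, by induction.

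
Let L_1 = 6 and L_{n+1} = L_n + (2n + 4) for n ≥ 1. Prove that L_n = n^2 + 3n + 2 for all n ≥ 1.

Base case: L_1 = 6, and 1^2 + 3·1 + 2 = 6.
Assume L_k = k^2 + 3k + 2.
Then L_{k+1} = L_k + (2k + 4) = (k^2 + 3k + 2) + (2k + 4) = k^2 + 5k + 6,
and (k+1)^2 + 3·(k+1) + 2 = k^2 + 5k + 6.
By induction, L_n = n^2 + 3n + 2 for all n ≥ 1.

L_n = n^2 + 3n + 2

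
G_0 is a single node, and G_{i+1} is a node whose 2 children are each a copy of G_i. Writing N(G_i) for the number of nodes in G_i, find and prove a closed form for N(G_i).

Claim: N(G_i) = 2^{i+1} − 1.

Base case: N(G_0) = 1, and 2^{0+1} − 1 = 1.
Assume N(G_k) = 2^{k+1} − 1.
Then N(G_{k+1}) = 1 + 2N(G_k) = 1 + 2(2^{k+1} − 1) = 2^{k+2} − 2 + 1 = 2^{k+2} − 1.
So the formula holds for k+1, and by induction N(G_i) = 2^{i+1} − 1 for all i ≥ 0.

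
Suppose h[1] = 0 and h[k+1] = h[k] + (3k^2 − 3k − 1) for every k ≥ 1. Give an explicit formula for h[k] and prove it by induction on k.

Claim: h[k] = k^3 − 3k^2 + k + 1.

Base case: h[1] = 0, and 1^3 − 3·1^2 + 1 + 1 = 0.
Assume h[m] = m^3 − 3m^2 + m + 1.
Then h[m+1] = h[m] + (3m^2 − 3m − 1) = (m^3 − 3m^2 + m + 1) + (3m^2 − 3m − 1) = m^3 − 2m,
and (m+1)^3 − 3·(m+1)^2 + (m+1) + 1 = m^3 − 2m.
By induction, h[k] = k^3 − 3k^2 + k + 1 for all k ≥ 1.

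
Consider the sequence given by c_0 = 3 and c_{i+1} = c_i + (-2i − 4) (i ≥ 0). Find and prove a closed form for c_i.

Claim: c_i = -i^2 − 3i + 3.

Base case: c_0 = 3, and -0^2 − 3·0 + 3 = 3.
Assume c_j = -j^2 − 3j + 3.
Then c_{j+1} = c_j + (-2j − 4) = (-j^2 − 3j + 3) + (-2j − 4) = -j^2 − 5j − 1,
and -(j+1)^2 − 3·(j+1) + 3 = -j^2 − 5j − 1.
By induction, c_i = -i^2 − 3i + 3 for all i ≥ 0.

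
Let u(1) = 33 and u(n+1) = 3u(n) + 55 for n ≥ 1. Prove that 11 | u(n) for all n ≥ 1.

Base case: u(1) = 33 = 11·3, so 11 | u(1).
Assume 11 | u(k), so u(k) = 11t for some integer t.
Then u(k+1) = 3u(k) + 55 = 3·(11t) + 55 = 11(3t + 5), so 11 | u(k+1).
Hence 11 | u(n) for every n ≥ 1, by induction.

11 | u(n)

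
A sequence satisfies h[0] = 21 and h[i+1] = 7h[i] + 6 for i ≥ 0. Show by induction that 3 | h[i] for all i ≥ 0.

Base case: h[0] = 21 = 3·7, so 3 | h[0].
Assume 3 | h[j], so h[j] = 3t for some integer t.
Then h[j+1] = 7h[j] + 6 = 7·(3t) + 6 = 3(7t + 2), so 3 | h[j+1].
Hence 3 | h[i] for every i ≥ 0, by induction.

3 | h[i]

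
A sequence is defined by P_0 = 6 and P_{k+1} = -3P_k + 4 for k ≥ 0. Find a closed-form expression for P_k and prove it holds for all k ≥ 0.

Claim: P_k = 5·(-3)^k + 1.

Base case: P_0 = 6, and 5·(-3)^0 + 1 = 5 + 1 = 6.
Assume P_r = 5·(-3)^r + 1 for some r ≥ 0.
Then P_{r+1} = -3P_r + 4 = -3·(5·(-3)^r + 1) + 4 = -15·(-3)^r − 3 + 4 = 5·(-3)^{r+1} + 1.
Hence P_k = 5·(-3)^k + 1 for every k ≥ 0, by induction.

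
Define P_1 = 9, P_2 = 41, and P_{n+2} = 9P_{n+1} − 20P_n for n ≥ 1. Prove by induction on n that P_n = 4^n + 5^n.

Base cases: P_1 = 9 and 4^1 + 5^1 = 9; P_2 = 41 and 4^2 + 5^2 = 41.
Assume P_j = 4^j + 5^j for all 1 ≤ j ≤ r, where r ≥ 2.
Then P_{r+1} = 9P_r − 20P_{r−1} = 9·(4^r + 5^r) − 20·(4^{r−1} + 5^{r−1}) = (9·4 − 20)4^{r−1} + (9·5 − 20)5^{r−1} = 16·4^{r−1} + 25·5^{r−1} = 4^{r+1} + 5^{r+1}.
By strong induction, P_n = 4^n + 5^n for all n ≥ 1.

P_n = 4^n + 5^n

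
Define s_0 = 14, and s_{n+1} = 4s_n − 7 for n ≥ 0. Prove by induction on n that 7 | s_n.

Base case: s_0 = 14 = 7·2, so 7 | s_0.
Assume 7 | s_j, so s_j = 7t for some integer t.
Then s_{j+1} = 4s_j − 7 = 4·(7t) − 7 = 7(4t − 1), so 7 | s_{j+1}.
By induction, 7 | s_n for all n ≥ 0.

7 | s_n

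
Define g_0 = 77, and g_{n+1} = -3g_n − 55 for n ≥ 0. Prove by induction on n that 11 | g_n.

Base case: g_0 = 77 = 11·7, so 11 | g_0.
Assume 11 | g_r, so g_r = 11t for some integer t.
Then g_{r+1} = -3g_r − 55 = -3·(11t) − 55 = 11(-3t − 5), so 11 | g_{r+1}.
By induction, 11 | g_n for all n ≥ 0.

11 | g_n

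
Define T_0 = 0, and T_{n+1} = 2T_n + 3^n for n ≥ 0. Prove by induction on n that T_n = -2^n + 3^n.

Base case: T_0 = 0, and -2^0 + 3^0 = -1 + 1 = 0.
Assume T_k = -2^k + 3^k for some k ≥ 0.
Then T_{k+1} = 2T_k + 3^k = 2·(-2^k + 3^k) + 3^k = -2^{k+1} + 2·3^k + 3^k = -2^{k+1} + 3·3^k = -2^{k+1} + 3^{k+1}.
By induction, T_n = -2^n + 3^n for all n ≥ 0.

T_n = -2^n + 3^n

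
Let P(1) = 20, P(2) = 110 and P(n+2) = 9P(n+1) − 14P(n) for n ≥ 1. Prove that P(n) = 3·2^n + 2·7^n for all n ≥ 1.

Base cases: P(1) = 20 and 3·2^1 + 2·7^1 = 20; P(2) = 110 and 3·2^2 + 2·7^2 = 110.
Assume P(j) = 3·2^j + 2·7^j for all 1 ≤ j ≤ k, where k ≥ 2.
Then P(k+1) = 9P(k) − 14P(k−1) = 9·(3·2^k + 2·7^k) − 14·(3·2^{k−1} + 2·7^{k−1}) = 3·(9·2 − 14)2^{k−1} + 2·(9·7 − 14)7^{k−1} = 12·2^{k−1} + 98·7^{k−1} = 3·2^{k+1} + 2·7^{k+1}.
Hence P(n) = 3·2^n + 2·7^n for every n ≥ 1, by strong induction.

P(n) = 3·2^n + 2·7^n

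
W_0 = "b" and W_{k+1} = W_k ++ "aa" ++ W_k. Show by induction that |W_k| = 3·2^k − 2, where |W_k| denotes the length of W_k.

Base case: |W_0| = 1, and 3·2^0 − 2 = 1.
Assume |W_j| = 3·2^j − 2.
Then |W_{j+1}| = |W_j| + 2 + |W_j| = 2|W_j| + 2 = 2(3·2^j − 2) + 2 = 3·2^{j+1} − 4 + 2 = 3·2^{j+1} − 2.
By induction, |W_k| = 3·2^k − 2 for all k ≥ 0.

|W_k| = 3·2^k − 2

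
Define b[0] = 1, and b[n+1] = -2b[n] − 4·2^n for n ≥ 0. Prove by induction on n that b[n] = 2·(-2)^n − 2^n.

Base case: b[0] = 1, and 2·(-2)^0 − 2^0 = 2 − 1 = 1.
Assume b[j] = 2·(-2)^j − 2^j for some j ≥ 0.
Then b[j+1] = -2b[j] − 4·2^j = -2·(2·(-2)^j − 2^j) − 4·2^j = 2·(-2)^{j+1} + 2·2^j − 4·2^j = 2·(-2)^{j+1} − 2·2^j = 2·(-2)^{j+1} − 2^{j+1}.
By induction, b[n] = 2·(-2)^n − 2^n for all n ≥ 0.

b[n] = 2·(-2)^n − 2^n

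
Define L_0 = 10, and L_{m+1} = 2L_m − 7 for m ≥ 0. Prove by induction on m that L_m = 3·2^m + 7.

Base case: L_0 = 10, and 3·2^0 + 7 = 3 + 7 = 10.
Assume L_k = 3·2^k + 7 for some k ≥ 0.
Then L_{k+1} = 2L_k − 7 = 2·(3·2^k + 7) − 7 = 6·2^k + 14 − 7 = 3·2^{k+1} + 7.
This completes the inductive step, so L_m = 3·2^m + 7 for all m ≥ 0.

L_m = 3·2^m + 7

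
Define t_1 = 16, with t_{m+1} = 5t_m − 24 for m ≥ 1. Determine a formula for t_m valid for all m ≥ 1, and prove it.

Claim: t_m = 2·5^m + 6.

Base case: t_1 = 16, and 2·5^1 + 6 = 10 + 6 = 16.
Assume t_k = 2·5^k + 6 for some k ≥ 1.
Then t_{k+1} = 5t_k − 24 = 5·(2·5^k + 6) − 24 = 10·5^k + 30 − 24 = 2·5^{k+1} + 6.
So the formula holds for k+1, and by induction t_m = 2·5^m + 6 for all m ≥ 1.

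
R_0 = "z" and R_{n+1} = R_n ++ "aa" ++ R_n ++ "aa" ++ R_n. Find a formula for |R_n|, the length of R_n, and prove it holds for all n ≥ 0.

Claim: |R_n| = 3^{n+1} − 2.

Base case: |R_0| = 1, and 3^{0+1} − 2 = 1.
Assume |R_k| = 3^{k+1} − 2.
Then |R_{k+1}| = 3|R_k| + 4 = 3(3^{k+1} − 2) + 4 = 3^{k+2} − 6 + 4 = 3^{k+2} − 2.
Hence |R_n| = 3^{n+1} − 2 for every n ≥ 0, by induction.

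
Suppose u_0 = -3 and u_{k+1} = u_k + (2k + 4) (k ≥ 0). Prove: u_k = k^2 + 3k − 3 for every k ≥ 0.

Base case: u_0 = -3, and 0^2 + 3·0 − 3 = -3.
Assume u_j = j^2 + 3j − 3.
Then u_{j+1} = u_j + (2j + 4) = (j^2 + 3j − 3) + (2j + 4) = j^2 + 5j + 1,
and (j+1)^2 + 3·(j+1) − 3 = j^2 + 5j + 1.
By induction, u_k = k^2 + 3k − 3 for all k ≥ 0.

u_k = k^2 + 3k − 3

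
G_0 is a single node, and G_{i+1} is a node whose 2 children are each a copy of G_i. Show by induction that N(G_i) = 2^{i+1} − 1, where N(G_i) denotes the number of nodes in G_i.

Base case: N(G_0) = 1, and 2^{0+1} − 1 = 1.
Assume N(G_m) = 2^{m+1} − 1.
Then N(G_{m+1}) = 1 + 2N(G_m) = 1 + 2(2^{m+1} − 1) = 2^{m+2} − 2 + 1 = 2^{m+2} − 1.
Hence N(G_i) = 2^{i+1} − 1 for every i ≥ 0, by induction.

N(G_i) = 2^{i+1} − 1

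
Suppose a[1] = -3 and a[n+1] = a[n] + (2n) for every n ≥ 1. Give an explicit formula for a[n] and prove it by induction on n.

Claim: a[n] = n^2 − n − 3.

Base case: a[1] = -3, and 1^2 − 1 − 3 = -3.
Assume a[m] = m^2 − m − 3.
Then a[m+1] = a[m] + (2m) = (m^2 − m − 3) + (2m) = m^2 + m − 3,
and (m+1)^2 − (m+1) − 3 = m^2 + m − 3.
Hence a[n] = n^2 − n − 3 for every n ≥ 1, by induction.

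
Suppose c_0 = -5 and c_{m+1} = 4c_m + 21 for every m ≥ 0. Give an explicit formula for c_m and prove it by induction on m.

Claim: c_m = 2·4^m − 7.

Base case: c_0 = -5, and 2·4^0 − 7 = 2 − 7 = -5.
Assume c_j = 2·4^j − 7 for some j ≥ 0.
Then c_{j+1} = 4c_j + 21 = 4·(2·4^j − 7) + 21 = 8·4^j − 28 + 21 = 2·4^{j+1} − 7.
This completes the inductive step, so c_m = 2·4^m − 7 for all m ≥ 0.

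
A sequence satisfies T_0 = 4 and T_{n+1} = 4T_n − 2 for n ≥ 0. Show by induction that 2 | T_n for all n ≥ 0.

Base case: T_0 = 4 = 2·2, so 2 | T_0.
Assume 2 | T_k, so T_k = 2t for some integer t.
Then T_{k+1} = 4T_k − 2 = 4·(2t) − 2 = 2(4t − 1), so 2 | T_{k+1}.
So the property holds for k+1, and by induction 2 | T_n for all n ≥ 0.

2 | T_n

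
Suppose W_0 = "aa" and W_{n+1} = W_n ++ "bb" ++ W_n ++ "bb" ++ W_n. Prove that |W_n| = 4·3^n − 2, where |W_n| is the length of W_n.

Base case: |W_0| = 2, and 4·3^0 − 2 = 2.
Assume |W_m| = 4·3^m − 2.
Then |W_{m+1}| = 3|W_m| + 4 = 3(4·3^m − 2) + 4 = 4·3^{m+1} − 6 + 4 = 4·3^{m+1} − 2.
By induction, |W_n| = 4·3^n − 2 for all n ≥ 0.

|W_n| = 4·3^n − 2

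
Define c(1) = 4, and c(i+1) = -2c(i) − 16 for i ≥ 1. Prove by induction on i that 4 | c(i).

Base case: c(1) = 4 = 4·1, so 4 | c(1).
Assume 4 | c(k), so c(k) = 4t for some integer t.
Then c(k+1) = -2c(k) − 16 = -2·(4t) − 16 = 4(-2t − 4), so 4 | c(k+1).
So the property holds for k+1, and by induction 4 | c(i) for all i ≥ 1.

4 | c(i)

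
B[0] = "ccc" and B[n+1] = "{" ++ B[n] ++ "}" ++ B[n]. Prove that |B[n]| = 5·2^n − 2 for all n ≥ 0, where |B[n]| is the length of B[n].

Base case: |B[0]| = 3, and 5·2^0 − 2 = 3.
Assume |B[r]| = 5·2^r − 2.
Then |B[r+1]| = 1 + |B[r]| + 1 + |B[r]| = 2|B[r]| + 2 = 2(5·2^r − 2) + 2 = 5·2^{r+1} − 4 + 2 = 5·2^{r+1} − 2.
This completes the inductive step, so |B[n]| = 5·2^n − 2 for all n ≥ 0.

|B[n]| = 5·2^n − 2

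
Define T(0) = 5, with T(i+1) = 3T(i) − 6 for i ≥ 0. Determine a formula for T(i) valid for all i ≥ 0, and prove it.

Claim: T(i) = 2·3^i + 3.

Base case: T(0) = 5, and 2·3^0 + 3 = 2 + 3 = 5.
Assume T(m) = 2·3^m + 3 for some m ≥ 0.
Then T(m+1) = 3T(m) − 6 = 3·(2·3^m + 3) − 6 = 6·3^m + 9 − 6 = 2·3^{m+1} + 3.
So the formula holds for m+1, and by induction T(i) = 2·3^i + 3 for all i ≥ 0.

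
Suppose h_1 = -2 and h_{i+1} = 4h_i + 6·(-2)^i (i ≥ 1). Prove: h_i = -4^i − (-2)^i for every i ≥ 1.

Base case: h_1 = -2, and -4^1 − (-2)^1 = -4 + 2 = -2.
Assume h_k = -4^k − (-2)^k for some k ≥ 1.
Then h_{k+1} = 4h_k + 6·(-2)^k = 4·(-4^k − (-2)^k) + 6·(-2)^k = -4^{k+1} − 4·(-2)^k + 6·(-2)^k = -4^{k+1} + 2·(-2)^k = -4^{k+1} − (-2)^{k+1}.
By induction, h_i = -4^i − (-2)^i for all i ≥ 1.

h_i = -4^i − (-2)^i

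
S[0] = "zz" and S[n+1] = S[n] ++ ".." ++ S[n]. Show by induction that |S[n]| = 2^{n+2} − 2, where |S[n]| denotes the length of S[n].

Base case: |S[0]| = 2, and 2^{0+2} − 2 = 2.
Assume |S[j]| = 2^{j+2} − 2.
Then |S[j+1]| = |S[j]| + 2 + |S[j]| = 2|S[j]| + 2 = 2(2^{j+2} − 2) + 2 = 2^{j+3} − 4 + 2 = 2^{j+3} − 2.
By induction, |S[n]| = 2^{n+2} − 2 for all n ≥ 0.

|S[n]| = 2^{n+2} − 2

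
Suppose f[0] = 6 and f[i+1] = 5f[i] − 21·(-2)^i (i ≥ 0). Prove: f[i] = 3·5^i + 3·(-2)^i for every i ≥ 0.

Base case: f[0] = 6, and 3·5^0 + 3·(-2)^0 = 3 + 3 = 6.
Assume f[j] = 3·5^j + 3·(-2)^j for some j ≥ 0.
Then f[j+1] = 5f[j] − 21·(-2)^j = 5·(3·5^j + 3·(-2)^j) − 21·(-2)^j = 3·5^{j+1} + 15·(-2)^j − 21·(-2)^j = 3·5^{j+1} − 6·(-2)^j = 3·5^{j+1} + 3·(-2)^{j+1}.
Hence f[i] = 3·5^i + 3·(-2)^i for every i ≥ 0, by induction.

f[i] = 3·5^i + 3·(-2)^i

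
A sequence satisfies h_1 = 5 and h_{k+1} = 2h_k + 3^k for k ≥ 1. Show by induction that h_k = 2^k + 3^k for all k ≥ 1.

Base case: h_1 = 5, and 2^1 + 3^1 = 2 + 3 = 5.
Assume h_m = 2^m + 3^m for some m ≥ 1.
Then h_{m+1} = 2h_m + 3^m = 2·(2^m + 3^m) + 3^m = 2^{m+1} + 2·3^m + 3^m = 2^{m+1} + 3·3^m = 2^{m+1} + 3^{m+1}.
This completes the inductive step, so h_k = 2^k + 3^k for all k ≥ 1.

h_k = 2^k + 3^k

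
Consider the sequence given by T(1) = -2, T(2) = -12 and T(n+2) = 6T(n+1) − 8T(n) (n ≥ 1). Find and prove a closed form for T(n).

Claim: T(n) = -4^n + 2^n.

Base cases: T(1) = -2 and -4^1 + 2^1 = -2; T(2) = -12 and -4^2 + 2^2 = -12.
Assume T(j) = -4^j + 2^j for all 1 ≤ j ≤ m, where m ≥ 2.
Then T(m+1) = 6T(m) − 8T(m−1) = 6·(-4^m + 2^m) − 8·(-4^{m−1} + 2^{m−1}) = -(6·4 − 8)4^{m−1} + (6·2 − 8)2^{m−1} = -16·4^{m−1} + 4·2^{m−1} = -4^{m+1} + 2^{m+1}.
So the formula holds for m+1, and by strong induction T(n) = -4^n + 2^n for all n ≥ 1.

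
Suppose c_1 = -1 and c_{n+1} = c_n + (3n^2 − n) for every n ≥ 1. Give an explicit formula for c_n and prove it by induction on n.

Claim: c_n = n^3 − 2n^2 + n − 1.

Base case: c_1 = -1, and 1^3 − 2·1^2 + 1 − 1 = -1.
Assume c_r = r^3 − 2r^2 + r − 1.
Then c_{r+1} = c_r + (3r^2 − r) = (r^3 − 2r^2 + r − 1) + (3r^2 − r) = r^3 + r^2 − 1,
and (r+1)^3 − 2·(r+1)^2 + (r+1) − 1 = r^3 + r^2 − 1.
This completes the inductive step, so c_n = n^3 − 2n^2 + n − 1 for all n ≥ 1.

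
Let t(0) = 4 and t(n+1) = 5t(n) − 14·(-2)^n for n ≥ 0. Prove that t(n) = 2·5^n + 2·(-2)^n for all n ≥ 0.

Base case: t(0) = 4, and 2·5^0 + 2·(-2)^0 = 2 + 2 = 4.
Assume t(k) = 2·5^k + 2·(-2)^k for some k ≥ 0.
Then t(k+1) = 5t(k) − 14·(-2)^k = 5·(2·5^k + 2·(-2)^k) − 14·(-2)^k = 2·5^{k+1} + 10·(-2)^k − 14·(-2)^k = 2·5^{k+1} − 4·(-2)^k = 2·5^{k+1} + 2·(-2)^{k+1}.
This completes the inductive step, so t(n) = 2·5^n + 2·(-2)^n for all n ≥ 0.

t(n) = 2·5^n + 2·(-2)^n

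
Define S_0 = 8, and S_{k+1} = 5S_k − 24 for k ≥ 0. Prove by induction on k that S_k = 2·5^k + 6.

Base case: S_0 = 8, and 2·5^0 + 6 = 2 + 6 = 8.
Assume S_r = 2·5^r + 6 for some r ≥ 0.
Then S_{r+1} = 5S_r − 24 = 5·(2·5^r + 6) − 24 = 10·5^r + 30 − 24 = 2·5^{r+1} + 6.
By induction, S_k = 2·5^k + 6 for all k ≥ 0.

S_k = 2·5^k + 6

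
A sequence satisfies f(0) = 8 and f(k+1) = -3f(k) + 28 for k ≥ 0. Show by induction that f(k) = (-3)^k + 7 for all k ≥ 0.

Base case: f(0) = 8, and (-3)^0 + 7 = 1 + 7 = 8.
Assume f(r) = (-3)^r + 7 for some r ≥ 0.
Then f(r+1) = -3f(r) + 28 = -3·((-3)^r + 7) + 28 = -3·(-3)^r − 21 + 28 = (-3)^{r+1} + 7.
Hence f(k) = (-3)^k + 7 for every k ≥ 0, by induction.

f(k) = (-3)^k + 7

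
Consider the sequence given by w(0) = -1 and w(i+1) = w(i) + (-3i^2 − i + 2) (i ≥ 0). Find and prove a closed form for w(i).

Claim: w(i) = -i^3 + i^2 + 2i − 1.

Base case: w(0) = -1, and -0^3 + 0^2 + 2·0 − 1 = -1.
Assume w(k) = -k^3 + k^2 + 2k − 1.
Then w(k+1) = w(k) + (-3k^2 − k + 2) = (-k^3 + k^2 + 2k − 1) + (-3k^2 − k + 2) = -k^3 − 2k^2 + k + 1,
and -(k+1)^3 + (k+1)^2 + 2·(k+1) − 1 = -k^3 − 2k^2 + k + 1.
This completes the inductive step, so w(i) = -i^3 + i^2 + 2i − 1 for all i ≥ 0.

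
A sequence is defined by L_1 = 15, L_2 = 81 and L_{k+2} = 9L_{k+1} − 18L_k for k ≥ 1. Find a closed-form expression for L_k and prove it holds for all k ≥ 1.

Claim: L_k = 3^k + 2·6^k.

Base cases: L_1 = 15 and 3^1 + 2·6^1 = 15; L_2 = 81 and 3^2 + 2·6^2 = 81.
Assume L_j = 3^j + 2·6^j for all 1 ≤ j ≤ m, where m ≥ 2.
Then L_{m+1} = 9L_m − 18L_{m−1} = 9·(3^m + 2·6^m) − 18·(3^{m−1} + 2·6^{m−1}) = (9·3 − 18)3^{m−1} + 2·(9·6 − 18)6^{m−1} = 9·3^{m−1} + 72·6^{m−1} = 3^{m+1} + 2·6^{m+1}.
By strong induction, L_k = 3^k + 2·6^k for all k ≥ 1.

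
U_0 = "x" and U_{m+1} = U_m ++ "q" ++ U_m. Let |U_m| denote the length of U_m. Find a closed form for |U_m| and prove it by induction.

Claim: |U_m| = 2^{m+1} − 1.

Base case: |U_0| = 1, and 2^{0+1} − 1 = 1.
Assume |U_j| = 2^{j+1} − 1.
Then |U_{j+1}| = |U_j| + 1 + |U_j| = 2|U_j| + 1 = 2(2^{j+1} − 1) + 1 = 2^{j+2} − 2 + 1 = 2^{j+2} − 1.
This completes the inductive step, so |U_m| = 2^{m+1} − 1 for all m ≥ 0.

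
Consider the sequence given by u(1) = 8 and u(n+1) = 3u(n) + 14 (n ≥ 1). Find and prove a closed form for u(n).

Claim: u(n) = 5·3^n − 7.

Base case: u(1) = 8, and 5·3^1 − 7 = 15 − 7 = 8.
Assume u(k) = 5·3^k − 7 for some k ≥ 1.
Then u(k+1) = 3u(k) + 14 = 3·(5·3^k − 7) + 14 = 15·3^k − 21 + 14 = 5·3^{k+1} − 7.
Hence u(n) = 5·3^n − 7 for every n ≥ 1, by induction.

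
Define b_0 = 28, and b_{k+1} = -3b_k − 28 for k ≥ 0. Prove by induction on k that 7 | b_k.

Base case: b_0 = 28 = 7·4, so 7 | b_0.
Assume 7 | b_r, so b_r = 7t for some integer t.
Then b_{r+1} = -3b_r − 28 = -3·(7t) − 28 = 7(-3t − 4), so 7 | b_{r+1}.
So the property holds for r+1, and by induction 7 | b_k for all k ≥ 0.

7 | b_k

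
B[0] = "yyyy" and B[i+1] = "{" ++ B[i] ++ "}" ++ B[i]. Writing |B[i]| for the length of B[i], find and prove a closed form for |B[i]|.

Claim: |B[i]| = 6·2^i − 2.

Base case: |B[0]| = 4, and 6·2^0 − 2 = 4.
Assume |B[j]| = 6·2^j − 2.
Then |B[j+1]| = 1 + |B[j]| + 1 + |B[j]| = 2|B[j]| + 2 = 2(6·2^j − 2) + 2 = 6·2^{j+1} − 4 + 2 = 6·2^{j+1} − 2.
So the formula holds for j+1, and by induction |B[i]| = 6·2^i − 2 for all i ≥ 0.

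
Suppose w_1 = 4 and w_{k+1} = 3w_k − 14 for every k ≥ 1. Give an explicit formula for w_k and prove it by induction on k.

Claim: w_k = -3^k + 7.

Base case: w_1 = 4, and -3^1 + 7 = -3 + 7 = 4.
Assume w_m = -3^m + 7 for some m ≥ 1.
Then w_{m+1} = 3w_m − 14 = 3·(-3^m + 7) − 14 = -3^{m+1} + 21 − 14 = -3^{m+1} + 7.
So the formula holds for m+1, and by induction w_k = -3^k + 7 for all k ≥ 1.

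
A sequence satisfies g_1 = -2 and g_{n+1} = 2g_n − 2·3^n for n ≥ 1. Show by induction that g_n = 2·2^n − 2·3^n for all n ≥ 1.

Base case: g_1 = -2, and 2·2^1 − 2·3^1 = 4 − 6 = -2.
Assume g_r = 2·2^r − 2·3^r for some r ≥ 1.
Then g_{r+1} = 2g_r − 2·3^r = 2·(2·2^r − 2·3^r) − 2·3^r = 2·2^{r+1} − 4·3^r − 2·3^r = 2·2^{r+1} − 6·3^r = 2·2^{r+1} − 2·3^{r+1}.
This completes the inductive step, so g_n = 2·2^n − 2·3^n for all n ≥ 1.

g_n = 2·2^n − 2·3^n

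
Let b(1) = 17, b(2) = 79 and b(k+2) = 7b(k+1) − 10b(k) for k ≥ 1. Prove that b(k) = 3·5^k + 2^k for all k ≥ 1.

Base cases: b(1) = 17 and 3·5^1 + 2^1 = 17; b(2) = 79 and 3·5^2 + 2^2 = 79.
Assume b(j) = 3·5^j + 2^j for all 1 ≤ j ≤ m, where m ≥ 2.
Then b(m+1) = 7b(m) − 10b(m−1) = 7·(3·5^m + 2^m) − 10·(3·5^{m−1} + 2^{m−1}) = 3·(7·5 − 10)5^{m−1} + (7·2 − 10)2^{m−1} = 75·5^{m−1} + 4·2^{m−1} = 3·5^{m+1} + 2^{m+1}.
This completes the inductive step, so b(k) = 3·5^k + 2^k for all k ≥ 1.

b(k) = 3·5^k + 2^k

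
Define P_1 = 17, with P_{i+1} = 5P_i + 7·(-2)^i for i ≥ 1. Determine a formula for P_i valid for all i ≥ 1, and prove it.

Claim: P_i = 3·5^i − (-2)^i.

Base case: P_1 = 17, and 3·5^1 − (-2)^1 = 15 + 2 = 17.
Assume P_r = 3·5^r − (-2)^r for some r ≥ 1.
Then P_{r+1} = 5P_r + 7·(-2)^r = 5·(3·5^r − (-2)^r) + 7·(-2)^r = 3·5^{r+1} − 5·(-2)^r + 7·(-2)^r = 3·5^{r+1} + 2·(-2)^r = 3·5^{r+1} − (-2)^{r+1}.
By induction, P_i = 3·5^i − (-2)^i for all i ≥ 1.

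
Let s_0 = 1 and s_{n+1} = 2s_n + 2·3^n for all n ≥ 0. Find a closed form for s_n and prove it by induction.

Claim: s_n = -2^n + 2·3^n.

Base case: s_0 = 1, and -2^0 + 2·3^0 = -1 + 2 = 1.
Assume s_r = -2^r + 2·3^r for some r ≥ 0.
Then s_{r+1} = 2s_r + 2·3^r = 2·(-2^r + 2·3^r) + 2·3^r = -2^{r+1} + 4·3^r + 2·3^r = -2^{r+1} + 6·3^r = -2^{r+1} + 2·3^{r+1}.
Hence s_n = -2^n + 2·3^n for every n ≥ 0, by induction.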